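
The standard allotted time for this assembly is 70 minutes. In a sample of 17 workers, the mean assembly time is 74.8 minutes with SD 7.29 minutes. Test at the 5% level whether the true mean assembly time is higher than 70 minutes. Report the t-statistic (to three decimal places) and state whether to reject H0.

t = 2.715; reject H0

H0: μ = 70; H1: μ > 70 (one-sample t-test, right-tailed).
t = (x̄ − μ₀)/(s/√n) = (74.8 − 70)/(7.29/√17) = 2.715
df = n − 1 = 16
p-value = P(T ≥ 2.715) ≈ 0.008
Since p ≈ 0.008 < α = 0.05, reject H0; the data support H1.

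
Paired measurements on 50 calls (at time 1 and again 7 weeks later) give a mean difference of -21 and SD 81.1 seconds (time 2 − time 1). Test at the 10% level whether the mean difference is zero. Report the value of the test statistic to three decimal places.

H0: μ_d = 0; H1: μ_d ≠ 0 (paired t-test on the differences, two-sided).
t = d̄/(s_d/√n) = -21/(81.1/√50) = -1.831
df = n − 1 = 49
Two-sided p-value ≈ 0.073
Since p ≈ 0.073 < α = 0.1, reject H0; the evidence is statistically significant.

-1.831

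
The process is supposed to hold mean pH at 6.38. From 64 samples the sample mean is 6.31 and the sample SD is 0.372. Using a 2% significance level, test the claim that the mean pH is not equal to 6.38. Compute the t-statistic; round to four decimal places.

-1.5054

H0: μ = 6.38; H1: μ ≠ 6.38 (one-sample t-test, two-sided).
t = (x̄ − μ₀)/(s/√n) = (6.31 − 6.38)/(0.372/√64) = -1.5054
df = n − 1 = 63
Two-sided p-value ≈ 0.137
Since p ≈ 0.137 > α = 0.02, fail to reject H0; the data do not provide sufficient evidence against H0.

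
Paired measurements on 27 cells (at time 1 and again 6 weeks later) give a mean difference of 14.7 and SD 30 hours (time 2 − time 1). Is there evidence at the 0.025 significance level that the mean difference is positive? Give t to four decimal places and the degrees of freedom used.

t = 2.5461, df = 26

H0: μ_d = 0; H1: μ_d > 0 (paired t-test on the differences, right-tailed).
t = d̄/(s_d/√n) = 14.7/(30/√27) = 2.5461
df = n − 1 = 26
p-value = P(T ≥ 2.5461) ≈ 0.0086
Since p ≈ 0.0086 < α = 0.025, reject H0; the data support H1.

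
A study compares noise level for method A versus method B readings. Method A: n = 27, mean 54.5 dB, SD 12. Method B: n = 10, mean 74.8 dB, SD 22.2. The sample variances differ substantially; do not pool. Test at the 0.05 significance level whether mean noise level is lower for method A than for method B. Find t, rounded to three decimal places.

-2.747

Let group 1 = method A, group 2 = method B. H0: μ_1 = μ_2; H1: μ_1 < μ_2 (Welch's two-sample t-test, left-tailed).
t = (x̄_1 − x̄_2)/√(s_1²/n_1 + s_2²/n_2) = (54.5 − 74.8)/√(12²/27 + 22.2²/10) = -2.747
Welch–Satterthwaite df ≈ 11.01
p-value = P(T ≤ -2.747) ≈ 0.0095
Since p ≈ 0.0095 < α = 0.05, reject H0; the data support H1.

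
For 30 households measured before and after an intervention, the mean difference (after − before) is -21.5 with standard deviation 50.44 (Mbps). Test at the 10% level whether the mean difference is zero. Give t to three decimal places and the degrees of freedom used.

t = -2.335, df = 29

H0: μ_d = 0; H1: μ_d ≠ 0 (paired t-test on the differences, two-sided).
t = d̄/(s_d/√n) = -21.5/(50.44/√30) = -2.335
df = n − 1 = 29
Two-sided p-value ≈ 0.027
Since p ≈ 0.027 < α = 0.1, reject H0; the evidence is statistically significant.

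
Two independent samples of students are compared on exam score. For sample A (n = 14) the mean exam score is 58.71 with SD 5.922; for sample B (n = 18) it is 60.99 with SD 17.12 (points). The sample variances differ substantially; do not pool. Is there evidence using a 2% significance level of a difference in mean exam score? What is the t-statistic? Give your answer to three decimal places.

-0.526

Let group 1 = sample A, group 2 = sample B. H0: μ_1 = μ_2; H1: μ_1 ≠ μ_2 (Welch's two-sample t-test, two-sided).
t = (x̄_1 − x̄_2)/√(s_1²/n_1 + s_2²/n_2) = (58.71 − 60.99)/√(5.922²/14 + 17.12²/18) = -0.526
Welch–Satterthwaite df ≈ 21.95
Two-sided p-value ≈ 0.604
Since p ≈ 0.604 > α = 0.02, fail to reject H0; the data do not provide sufficient evidence against H0.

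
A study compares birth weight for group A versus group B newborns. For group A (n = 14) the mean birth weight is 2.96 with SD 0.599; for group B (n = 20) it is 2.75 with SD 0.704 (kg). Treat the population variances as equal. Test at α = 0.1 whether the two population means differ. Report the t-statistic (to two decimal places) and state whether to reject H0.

Let group 1 = group A, group 2 = group B. H0: μ_1 = μ_2; H1: μ_1 ≠ μ_2 (two-sample pooled-variance t-test, two-sided).
s_p² = [(14−1)·0.599² + (20−1)·0.704²]/(14+20−2) = 0.440035
t = (2.96 − 2.75)/√[0.440035·(1/14 + 1/20)] = 0.91
df = n₁ + n₂ − 2 = 32
Two-sided p-value ≈ 0.370
Since p ≈ 0.370 > α = 0.1, fail to reject H0; the evidence is not statistically significant.

t = 0.91; fail to reject H0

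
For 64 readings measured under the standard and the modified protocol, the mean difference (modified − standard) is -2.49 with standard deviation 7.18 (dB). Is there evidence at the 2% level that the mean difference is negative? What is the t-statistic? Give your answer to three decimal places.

H0: μ_d = 0; H1: μ_d < 0 (paired t-test on the differences, left-tailed).
t = d̄/(s_d/√n) = -2.49/(7.18/√64) = -2.774
df = n − 1 = 63
p-value = P(T ≤ -2.774) ≈ 0.004
Since p ≈ 0.004 < α = 0.02, reject H0; the evidence is statistically significant.

-2.774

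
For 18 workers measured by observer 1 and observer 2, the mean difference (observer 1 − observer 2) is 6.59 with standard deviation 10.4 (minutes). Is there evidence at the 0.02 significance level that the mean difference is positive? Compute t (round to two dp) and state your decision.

H0: μ_d = 0; H1: μ_d > 0 (paired t-test on the differences, right-tailed).
t = d̄/(s_d/√n) = 6.59/(10.4/√18) = 2.69
df = n − 1 = 17
p-value = P(T ≥ 2.69) ≈ 0.0078
Since p ≈ 0.0078 < α = 0.02, reject H0; the data support H1.

t = 2.69; reject H0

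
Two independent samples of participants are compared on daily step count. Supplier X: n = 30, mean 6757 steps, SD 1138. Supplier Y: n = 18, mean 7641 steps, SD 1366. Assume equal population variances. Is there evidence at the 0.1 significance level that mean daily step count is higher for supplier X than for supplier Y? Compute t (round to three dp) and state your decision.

t = -2.416; fail to reject H0

Let group 1 = supplier X, group 2 = supplier Y. H0: μ_1 = μ_2; H1: μ_1 > μ_2 (two-sample pooled-variance t-test, right-tailed).
s_p² = [(30−1)·1138² + (18−1)·1366²]/(30+18−2) = 1506030
t = (6757 − 7641)/√[1506030·(1/30 + 1/18)] = -2.416
df = n₁ + n₂ − 2 = 46
p-value = P(T ≥ -2.416) ≈ 0.990
Since p ≈ 0.990 > α = 0.1, fail to reject H0; the evidence is not statistically significant.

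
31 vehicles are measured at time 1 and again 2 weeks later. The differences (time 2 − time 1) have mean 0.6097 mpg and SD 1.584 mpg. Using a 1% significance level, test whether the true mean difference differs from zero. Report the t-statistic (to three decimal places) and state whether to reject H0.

t = 2.143; fail to reject H0

H0: μ_d = 0; H1: μ_d ≠ 0 (paired t-test on the differences, two-sided).
t = d̄/(s_d/√n) = 0.6097/(1.584/√31) = 2.143
df = n − 1 = 30
Two-sided p-value ≈ 0.0403
Since p ≈ 0.0403 > α = 0.01, fail to reject H0; the evidence is not statistically significant.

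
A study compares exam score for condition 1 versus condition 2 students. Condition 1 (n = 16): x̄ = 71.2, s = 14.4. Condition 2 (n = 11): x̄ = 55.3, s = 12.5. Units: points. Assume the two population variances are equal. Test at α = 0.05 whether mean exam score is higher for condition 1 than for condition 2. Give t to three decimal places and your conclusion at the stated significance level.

t = 2.969; reject H0

Let group 1 = condition 1, group 2 = condition 2. H0: μ_1 = μ_2; H1: μ_1 > μ_2 (two-sample pooled-variance t-test, right-tailed).
s_p² = [(16−1)·14.4² + (11−1)·12.5²]/(16+11−2) = 186.916
t = (71.2 − 55.3)/√[186.916·(1/16 + 1/11)] = 2.969
df = n₁ + n₂ − 2 = 25
p-value = P(T ≥ 2.969) ≈ 0.0033
Since p ≈ 0.0033 < α = 0.05, reject H0; the evidence is statistically significant.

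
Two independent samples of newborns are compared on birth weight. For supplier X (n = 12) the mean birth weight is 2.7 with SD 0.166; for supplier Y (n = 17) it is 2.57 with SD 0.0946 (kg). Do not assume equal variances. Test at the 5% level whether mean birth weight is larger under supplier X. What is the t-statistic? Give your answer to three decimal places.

2.447

Let group 1 = supplier X, group 2 = supplier Y. H0: μ_1 = μ_2; H1: μ_1 > μ_2 (Welch's two-sample t-test, right-tailed).
t = (x̄_1 − x̄_2)/√(s_1²/n_1 + s_2²/n_2) = (2.7 − 2.57)/√(0.166²/12 + 0.0946²/17) = 2.447
Welch–Satterthwaite df ≈ 16.04
p-value = P(T ≥ 2.447) ≈ 0.0132
Since p ≈ 0.0132 < α = 0.05, reject H0; the data support H1.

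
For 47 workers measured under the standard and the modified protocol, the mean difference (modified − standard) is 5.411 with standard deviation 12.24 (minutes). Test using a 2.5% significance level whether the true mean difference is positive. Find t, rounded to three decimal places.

3.031

H0: μ_d = 0; H1: μ_d > 0 (paired t-test on the differences, right-tailed).
t = d̄/(s_d/√n) = 5.411/(12.24/√47) = 3.031
df = n − 1 = 46
p-value = P(T ≥ 3.031) ≈ 0.002
Since p ≈ 0.002 < α = 0.025, reject H0; the data support H1.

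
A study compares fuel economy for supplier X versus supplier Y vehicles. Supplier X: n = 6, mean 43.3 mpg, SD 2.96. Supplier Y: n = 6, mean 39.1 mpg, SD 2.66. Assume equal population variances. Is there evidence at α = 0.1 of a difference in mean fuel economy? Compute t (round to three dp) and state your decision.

t = 2.585; reject H0

Let group 1 = supplier X, group 2 = supplier Y. H0: μ_1 = μ_2; H1: μ_1 ≠ μ_2 (two-sample pooled-variance t-test, two-sided).
s_p² = [(6−1)·2.96² + (6−1)·2.66²]/(6+6−2) = 7.9186
t = (43.3 − 39.1)/√[7.9186·(1/6 + 1/6)] = 2.585
df = n₁ + n₂ − 2 = 10
Two-sided p-value ≈ 0.0272
Since p ≈ 0.0272 < α = 0.1, reject H0; the evidence is statistically significant.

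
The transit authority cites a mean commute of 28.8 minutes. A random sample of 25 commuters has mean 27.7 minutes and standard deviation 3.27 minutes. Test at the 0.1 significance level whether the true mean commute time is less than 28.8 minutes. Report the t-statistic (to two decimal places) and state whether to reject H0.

t = -1.68; reject H0

H0: μ = 28.8; H1: μ < 28.8 (one-sample t-test, left-tailed).
t = (x̄ − μ₀)/(s/√n) = (27.7 − 28.8)/(3.27/√25) = -1.68
df = n − 1 = 24
p-value = P(T ≤ -1.68) ≈ 0.0528
Since p ≈ 0.0528 < α = 0.1, reject H0; the evidence is statistically significant.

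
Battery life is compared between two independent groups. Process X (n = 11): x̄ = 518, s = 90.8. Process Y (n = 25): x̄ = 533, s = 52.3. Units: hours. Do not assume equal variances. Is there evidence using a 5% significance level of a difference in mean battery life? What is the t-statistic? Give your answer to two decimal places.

Let group 1 = process X, group 2 = process Y. H0: μ_1 = μ_2; H1: μ_1 ≠ μ_2 (Welch's two-sample t-test, two-sided).
t = (x̄_1 − x̄_2)/√(s_1²/n_1 + s_2²/n_2) = (518 − 533)/√(90.8²/11 + 52.3²/25) = -0.51
Welch–Satterthwaite df ≈ 13.02
Two-sided p-value ≈ 0.617
Since p ≈ 0.617 > α = 0.05, fail to reject H0; the evidence is not statistically significant.

-0.51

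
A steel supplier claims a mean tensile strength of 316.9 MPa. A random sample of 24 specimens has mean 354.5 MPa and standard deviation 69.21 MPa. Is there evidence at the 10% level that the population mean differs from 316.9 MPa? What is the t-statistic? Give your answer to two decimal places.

H0: μ = 316.9; H1: μ ≠ 316.9 (one-sample t-test, two-sided).
t = (x̄ − μ₀)/(s/√n) = (354.5 − 316.9)/(69.21/√24) = 2.66
df = n − 1 = 23
Two-sided p-value ≈ 0.014
Since p ≈ 0.014 < α = 0.1, reject H0; the evidence is statistically significant.

2.66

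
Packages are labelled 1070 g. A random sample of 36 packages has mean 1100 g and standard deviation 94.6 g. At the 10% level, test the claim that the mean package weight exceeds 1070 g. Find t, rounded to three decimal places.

H0: μ = 1070; H1: μ > 1070 (one-sample t-test, right-tailed).
t = (x̄ − μ₀)/(s/√n) = (1100 − 1070)/(94.6/√36) = 1.903
df = n − 1 = 35
p-value = P(T ≥ 1.903) ≈ 0.0327
Since p ≈ 0.0327 < α = 0.1, reject H0; the data support H1.

1.903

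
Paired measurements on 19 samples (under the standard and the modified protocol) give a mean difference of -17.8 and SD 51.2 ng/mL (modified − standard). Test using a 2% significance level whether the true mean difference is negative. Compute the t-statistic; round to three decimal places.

-1.515

H0: μ_d = 0; H1: μ_d < 0 (paired t-test on the differences, left-tailed).
t = d̄/(s_d/√n) = -17.8/(51.2/√19) = -1.515
df = n − 1 = 18
p-value = P(T ≤ -1.515) ≈ 0.0735
Since p ≈ 0.0735 > α = 0.02, fail to reject H0; the evidence is not statistically significant.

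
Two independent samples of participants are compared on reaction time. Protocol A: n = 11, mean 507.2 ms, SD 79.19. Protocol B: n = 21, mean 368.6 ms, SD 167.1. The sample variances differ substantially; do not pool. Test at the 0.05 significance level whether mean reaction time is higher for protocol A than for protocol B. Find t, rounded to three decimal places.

Let group 1 = protocol A, group 2 = protocol B. H0: μ_1 = μ_2; H1: μ_1 > μ_2 (Welch's two-sample t-test, right-tailed).
t = (x̄_1 − x̄_2)/√(s_1²/n_1 + s_2²/n_2) = (507.2 − 368.6)/√(79.19²/11 + 167.1²/21) = 3.180
Welch–Satterthwaite df ≈ 29.85
p-value = P(T ≥ 3.180) ≈ 0.0017
Since p ≈ 0.0017 < α = 0.05, reject H0; the evidence is statistically significant.

3.180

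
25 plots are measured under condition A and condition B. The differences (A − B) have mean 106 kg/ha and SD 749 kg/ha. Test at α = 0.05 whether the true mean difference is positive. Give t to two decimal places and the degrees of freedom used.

H0: μ_d = 0; H1: μ_d > 0 (paired t-test on the differences, right-tailed).
t = d̄/(s_d/√n) = 106/(749/√25) = 0.71
df = n − 1 = 24
p-value = P(T ≥ 0.71) ≈ 0.2430
Since p ≈ 0.2430 > α = 0.05, fail to reject H0; the data do not provide sufficient evidence against H0.

t = 0.71, df = 24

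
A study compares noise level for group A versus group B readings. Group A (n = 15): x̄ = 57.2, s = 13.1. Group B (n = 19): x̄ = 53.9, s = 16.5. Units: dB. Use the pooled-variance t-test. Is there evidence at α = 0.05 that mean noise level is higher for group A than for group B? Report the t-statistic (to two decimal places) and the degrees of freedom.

Let group 1 = group A, group 2 = group B. H0: μ_1 = μ_2; H1: μ_1 > μ_2 (two-sample pooled-variance t-test, right-tailed).
s_p² = [(15−1)·13.1² + (19−1)·16.5²]/(15+19−2) = 228.22
t = (57.2 − 53.9)/√[228.22·(1/15 + 1/19)] = 0.63
df = n₁ + n₂ − 2 = 32
p-value = P(T ≥ 0.63) ≈ 0.2658
Since p ≈ 0.2658 > α = 0.05, fail to reject H0; the data do not provide sufficient evidence against H0.

t = 0.63, df = 32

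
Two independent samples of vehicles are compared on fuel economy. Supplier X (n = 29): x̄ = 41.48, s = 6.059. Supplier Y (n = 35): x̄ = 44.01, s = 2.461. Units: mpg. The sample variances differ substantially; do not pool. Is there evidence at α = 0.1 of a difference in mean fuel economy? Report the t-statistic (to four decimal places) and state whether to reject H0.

Let group 1 = supplier X, group 2 = supplier Y. H0: μ_1 = μ_2; H1: μ_1 ≠ μ_2 (Welch's two-sample t-test, two-sided).
t = (x̄_1 − x̄_2)/√(s_1²/n_1 + s_2²/n_2) = (41.48 − 44.01)/√(6.059²/29 + 2.461²/35) = -2.1091
Welch–Satterthwaite df ≈ 35.63
Two-sided p-value ≈ 0.0420
Since p ≈ 0.0420 < α = 0.1, reject H0; the evidence is statistically significant.

t = -2.1091; reject H0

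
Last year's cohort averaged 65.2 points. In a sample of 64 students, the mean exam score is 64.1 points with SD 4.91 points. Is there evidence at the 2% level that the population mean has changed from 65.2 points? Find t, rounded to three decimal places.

-1.792

H0: μ = 65.2; H1: μ ≠ 65.2 (one-sample t-test, two-sided).
t = (x̄ − μ₀)/(s/√n) = (64.1 − 65.2)/(4.91/√64) = -1.792
df = n − 1 = 63
Two-sided p-value ≈ 0.078
Since p ≈ 0.078 > α = 0.02, fail to reject H0; the data do not provide sufficient evidence against H0.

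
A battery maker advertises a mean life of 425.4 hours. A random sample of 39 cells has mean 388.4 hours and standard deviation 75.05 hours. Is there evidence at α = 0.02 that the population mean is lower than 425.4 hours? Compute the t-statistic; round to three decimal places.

-3.079

H0: μ = 425.4; H1: μ < 425.4 (one-sample t-test, left-tailed).
t = (x̄ − μ₀)/(s/√n) = (388.4 − 425.4)/(75.05/√39) = -3.079
df = n − 1 = 38
p-value = P(T ≤ -3.079) ≈ 0.0019
Since p ≈ 0.0019 < α = 0.02, reject H0; the evidence is statistically significant.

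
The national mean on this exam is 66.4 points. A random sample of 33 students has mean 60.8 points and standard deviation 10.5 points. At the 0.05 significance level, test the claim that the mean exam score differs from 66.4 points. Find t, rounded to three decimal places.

-3.064

H0: μ = 66.4; H1: μ ≠ 66.4 (one-sample t-test, two-sided).
t = (x̄ − μ₀)/(s/√n) = (60.8 − 66.4)/(10.5/√33) = -3.064
df = n − 1 = 32
Two-sided p-value ≈ 0.004
Since p ≈ 0.004 < α = 0.05, reject H0; the evidence is statistically significant.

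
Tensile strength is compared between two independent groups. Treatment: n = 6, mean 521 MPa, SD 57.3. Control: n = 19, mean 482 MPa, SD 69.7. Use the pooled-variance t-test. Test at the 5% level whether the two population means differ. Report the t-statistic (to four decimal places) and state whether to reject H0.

Let group 1 = treatment, group 2 = control. H0: μ_1 = μ_2; H1: μ_1 ≠ μ_2 (two-sample pooled-variance t-test, two-sided).
s_p² = [(6−1)·57.3² + (19−1)·69.7²]/(6+19−2) = 4515.74
t = (521 − 482)/√[4515.74·(1/6 + 1/19)] = 1.2393
df = n₁ + n₂ − 2 = 23
Two-sided p-value ≈ 0.2277
Since p ≈ 0.2277 > α = 0.05, fail to reject H0; the data do not provide sufficient evidence against H0.

t = 1.2393; fail to reject H0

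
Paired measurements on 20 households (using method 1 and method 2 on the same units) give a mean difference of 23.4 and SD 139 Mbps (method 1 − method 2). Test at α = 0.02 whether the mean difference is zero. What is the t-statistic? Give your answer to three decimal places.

H0: μ_d = 0; H1: μ_d ≠ 0 (paired t-test on the differences, two-sided).
t = d̄/(s_d/√n) = 23.4/(139/√20) = 0.753
df = n − 1 = 19
Two-sided p-value ≈ 0.4608
Since p ≈ 0.4608 > α = 0.02, fail to reject H0; the evidence is not statistically significant.

0.753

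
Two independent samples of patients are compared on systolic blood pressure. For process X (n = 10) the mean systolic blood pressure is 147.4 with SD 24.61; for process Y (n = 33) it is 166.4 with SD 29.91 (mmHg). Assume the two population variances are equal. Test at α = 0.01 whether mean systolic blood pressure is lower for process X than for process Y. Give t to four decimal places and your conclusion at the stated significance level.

Let group 1 = process X, group 2 = process Y. H0: μ_1 = μ_2; H1: μ_1 < μ_2 (two-sample pooled-variance t-test, left-tailed).
s_p² = [(10−1)·24.61² + (33−1)·29.91²]/(10+33−2) = 831.179
t = (147.4 − 166.4)/√[831.179·(1/10 + 1/33)] = -1.8257
df = n₁ + n₂ − 2 = 41
p-value = P(T ≤ -1.8257) ≈ 0.0376
Since p ≈ 0.0376 > α = 0.01, fail to reject H0; the evidence is not statistically significant.

t = -1.8257; fail to reject H0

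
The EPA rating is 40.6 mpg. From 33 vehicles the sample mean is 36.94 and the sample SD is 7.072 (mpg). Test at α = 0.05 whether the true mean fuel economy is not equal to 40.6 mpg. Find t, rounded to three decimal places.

H0: μ = 40.6; H1: μ ≠ 40.6 (one-sample t-test, two-sided).
t = (x̄ − μ₀)/(s/√n) = (36.94 − 40.6)/(7.072/√33) = -2.973
df = n − 1 = 32
Two-sided p-value ≈ 0.0056
Since p ≈ 0.0056 < α = 0.05, reject H0; the evidence is statistically significant.

-2.973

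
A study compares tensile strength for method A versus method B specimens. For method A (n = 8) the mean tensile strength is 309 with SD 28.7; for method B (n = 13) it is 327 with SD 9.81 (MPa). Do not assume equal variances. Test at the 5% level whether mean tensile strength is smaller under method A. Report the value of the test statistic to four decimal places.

Let group 1 = method A, group 2 = method B. H0: μ_1 = μ_2; H1: μ_1 < μ_2 (Welch's two-sample t-test, left-tailed).
t = (x̄_1 − x̄_2)/√(s_1²/n_1 + s_2²/n_2) = (309 − 327)/√(28.7²/8 + 9.81²/13) = -1.7134
Welch–Satterthwaite df ≈ 8.02
p-value = P(T ≤ -1.7134) ≈ 0.062
Since p ≈ 0.062 > α = 0.05, fail to reject H0; the data do not provide sufficient evidence against H0.

-1.7134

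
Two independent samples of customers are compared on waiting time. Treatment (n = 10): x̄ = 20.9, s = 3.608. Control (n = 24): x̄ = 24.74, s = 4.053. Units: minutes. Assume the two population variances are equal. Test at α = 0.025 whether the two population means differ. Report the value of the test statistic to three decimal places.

-2.594

Let group 1 = treatment, group 2 = control. H0: μ_1 = μ_2; H1: μ_1 ≠ μ_2 (two-sample pooled-variance t-test, two-sided).
s_p² = [(10−1)·3.608² + (24−1)·4.053²]/(10+24−2) = 15.468
t = (20.9 − 24.74)/√[15.468·(1/10 + 1/24)] = -2.594
df = n₁ + n₂ − 2 = 32
Two-sided p-value ≈ 0.0142
Since p ≈ 0.0142 < α = 0.025, reject H0; the evidence is statistically significant.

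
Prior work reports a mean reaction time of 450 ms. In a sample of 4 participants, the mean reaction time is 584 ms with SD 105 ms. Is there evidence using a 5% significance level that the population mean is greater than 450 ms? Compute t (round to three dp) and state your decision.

H0: μ = 450; H1: μ > 450 (one-sample t-test, right-tailed).
t = (x̄ − μ₀)/(s/√n) = (584 − 450)/(105/√4) = 2.552
df = n − 1 = 3
p-value = P(T ≥ 2.552) ≈ 0.042
Since p ≈ 0.042 < α = 0.05, reject H0; the data support H1.

t = 2.552; reject H0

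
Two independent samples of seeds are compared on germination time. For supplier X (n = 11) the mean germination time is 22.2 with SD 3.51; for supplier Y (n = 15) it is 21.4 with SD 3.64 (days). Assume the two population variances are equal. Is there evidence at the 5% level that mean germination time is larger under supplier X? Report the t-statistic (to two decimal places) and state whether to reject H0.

t = 0.56; fail to reject H0

Let group 1 = supplier X, group 2 = supplier Y. H0: μ_1 = μ_2; H1: μ_1 > μ_2 (two-sample pooled-variance t-test, right-tailed).
s_p² = [(11−1)·3.51² + (15−1)·3.64²]/(11+15−2) = 12.8623
t = (22.2 − 21.4)/√[12.8623·(1/11 + 1/15)] = 0.56
df = n₁ + n₂ − 2 = 24
p-value = P(T ≥ 0.56) ≈ 0.2897
Since p ≈ 0.2897 > α = 0.05, fail to reject H0; the evidence is not statistically significant.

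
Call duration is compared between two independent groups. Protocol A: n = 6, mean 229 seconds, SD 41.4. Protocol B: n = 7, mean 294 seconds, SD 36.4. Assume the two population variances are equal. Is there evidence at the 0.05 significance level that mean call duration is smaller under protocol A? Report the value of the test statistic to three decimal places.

-3.015

Let group 1 = protocol A, group 2 = protocol B. H0: μ_1 = μ_2; H1: μ_1 < μ_2 (two-sample pooled-variance t-test, left-tailed).
s_p² = [(6−1)·41.4² + (7−1)·36.4²]/(6+7−2) = 1501.78
t = (229 − 294)/√[1501.78·(1/6 + 1/7)] = -3.015
df = n₁ + n₂ − 2 = 11
p-value = P(T ≤ -3.015) ≈ 0.006
Since p ≈ 0.006 < α = 0.05, reject H0; the data support H1.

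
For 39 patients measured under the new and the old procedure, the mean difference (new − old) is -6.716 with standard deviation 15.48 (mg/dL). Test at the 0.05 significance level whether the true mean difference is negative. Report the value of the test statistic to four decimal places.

H0: μ_d = 0; H1: μ_d < 0 (paired t-test on the differences, left-tailed).
t = d̄/(s_d/√n) = -6.716/(15.48/√39) = -2.7094
df = n − 1 = 38
p-value = P(T ≤ -2.7094) ≈ 0.005
Since p ≈ 0.005 < α = 0.05, reject H0; the data support H1.

-2.7094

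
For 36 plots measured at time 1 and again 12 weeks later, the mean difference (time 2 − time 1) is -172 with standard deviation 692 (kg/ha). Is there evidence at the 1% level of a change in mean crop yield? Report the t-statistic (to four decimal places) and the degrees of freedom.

t = -1.4913, df = 35

H0: μ_d = 0; H1: μ_d ≠ 0 (paired t-test on the differences, two-sided).
t = d̄/(s_d/√n) = -172/(692/√36) = -1.4913
df = n − 1 = 35
Two-sided p-value ≈ 0.1448
Since p ≈ 0.1448 > α = 0.01, fail to reject H0; the data do not provide sufficient evidence against H0.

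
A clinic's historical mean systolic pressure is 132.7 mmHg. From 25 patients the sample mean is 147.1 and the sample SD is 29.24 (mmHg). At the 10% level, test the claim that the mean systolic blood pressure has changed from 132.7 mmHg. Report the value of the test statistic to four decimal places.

2.4624

H0: μ = 132.7; H1: μ ≠ 132.7 (one-sample t-test, two-sided).
t = (x̄ − μ₀)/(s/√n) = (147.1 − 132.7)/(29.24/√25) = 2.4624
df = n − 1 = 24
Two-sided p-value ≈ 0.021
Since p ≈ 0.021 < α = 0.1, reject H0; the evidence is statistically significant.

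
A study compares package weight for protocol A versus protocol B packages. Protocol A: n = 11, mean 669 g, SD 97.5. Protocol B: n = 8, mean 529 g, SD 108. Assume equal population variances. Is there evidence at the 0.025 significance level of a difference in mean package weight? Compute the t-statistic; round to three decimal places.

Let group 1 = protocol A, group 2 = protocol B. H0: μ_1 = μ_2; H1: μ_1 ≠ μ_2 (two-sample pooled-variance t-test, two-sided).
s_p² = [(11−1)·97.5² + (8−1)·108²]/(11+8−2) = 10394.7
t = (669 − 529)/√[10394.7·(1/11 + 1/8)] = 2.955
df = n₁ + n₂ − 2 = 17
Two-sided p-value ≈ 0.009
Since p ≈ 0.009 < α = 0.025, reject H0; the data support H1.

2.955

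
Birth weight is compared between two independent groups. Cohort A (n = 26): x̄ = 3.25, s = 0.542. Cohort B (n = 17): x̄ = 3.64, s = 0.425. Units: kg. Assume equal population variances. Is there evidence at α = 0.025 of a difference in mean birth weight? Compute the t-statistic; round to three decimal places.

Let group 1 = cohort A, group 2 = cohort B. H0: μ_1 = μ_2; H1: μ_1 ≠ μ_2 (two-sample pooled-variance t-test, two-sided).
s_p² = [(26−1)·0.542² + (17−1)·0.425²]/(26+17−2) = 0.249612
t = (3.25 − 3.64)/√[0.249612·(1/26 + 1/17)] = -2.503
df = n₁ + n₂ − 2 = 41
Two-sided p-value ≈ 0.0164
Since p ≈ 0.0164 < α = 0.025, reject H0; the data support H1.

-2.503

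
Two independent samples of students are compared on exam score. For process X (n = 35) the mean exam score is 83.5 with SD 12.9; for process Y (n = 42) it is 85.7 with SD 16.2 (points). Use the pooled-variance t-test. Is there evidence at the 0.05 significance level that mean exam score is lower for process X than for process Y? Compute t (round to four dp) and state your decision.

Let group 1 = process X, group 2 = process Y. H0: μ_1 = μ_2; H1: μ_1 < μ_2 (two-sample pooled-variance t-test, left-tailed).
s_p² = [(35−1)·12.9² + (42−1)·16.2²]/(35+42−2) = 218.906
t = (83.5 − 85.7)/√[218.906·(1/35 + 1/42)] = -0.6497
df = n₁ + n₂ − 2 = 75
p-value = P(T ≤ -0.6497) ≈ 0.2589
Since p ≈ 0.2589 > α = 0.05, fail to reject H0; the data do not provide sufficient evidence against H0.

t = -0.6497; fail to reject H0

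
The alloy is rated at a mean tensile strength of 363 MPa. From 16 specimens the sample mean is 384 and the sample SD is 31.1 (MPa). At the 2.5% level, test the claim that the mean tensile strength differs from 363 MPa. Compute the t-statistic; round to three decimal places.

H0: μ = 363; H1: μ ≠ 363 (one-sample t-test, two-sided).
t = (x̄ − μ₀)/(s/√n) = (384 − 363)/(31.1/√16) = 2.701
df = n − 1 = 15
Two-sided p-value ≈ 0.016
Since p ≈ 0.016 < α = 0.025, reject H0; the evidence is statistically significant.

2.701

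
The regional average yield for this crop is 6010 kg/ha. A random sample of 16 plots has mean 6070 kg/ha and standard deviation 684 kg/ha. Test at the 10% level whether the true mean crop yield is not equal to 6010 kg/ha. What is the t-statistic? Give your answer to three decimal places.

0.351

H0: μ = 6010; H1: μ ≠ 6010 (one-sample t-test, two-sided).
t = (x̄ − μ₀)/(s/√n) = (6070 − 6010)/(684/√16) = 0.351
df = n − 1 = 15
Two-sided p-value ≈ 0.731
Since p ≈ 0.731 > α = 0.1, fail to reject H0; the data do not provide sufficient evidence against H0.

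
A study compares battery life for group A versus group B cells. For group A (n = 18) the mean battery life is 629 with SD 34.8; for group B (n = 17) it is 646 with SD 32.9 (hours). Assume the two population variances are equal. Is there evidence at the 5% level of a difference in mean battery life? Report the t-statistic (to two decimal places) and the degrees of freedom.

Let group 1 = group A, group 2 = group B. H0: μ_1 = μ_2; H1: μ_1 ≠ μ_2 (two-sample pooled-variance t-test, two-sided).
s_p² = [(18−1)·34.8² + (17−1)·32.9²]/(18+17−2) = 1148.67
t = (629 − 646)/√[1148.67·(1/18 + 1/17)] = -1.48
df = n₁ + n₂ − 2 = 33
Two-sided p-value ≈ 0.148
Since p ≈ 0.148 > α = 0.05, fail to reject H0; the evidence is not statistically significant.

t = -1.48, df = 33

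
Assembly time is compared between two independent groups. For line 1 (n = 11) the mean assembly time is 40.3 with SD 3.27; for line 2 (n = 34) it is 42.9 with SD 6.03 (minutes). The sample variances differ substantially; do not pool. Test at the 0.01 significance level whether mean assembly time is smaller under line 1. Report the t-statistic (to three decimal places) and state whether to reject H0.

t = -1.820; fail to reject H0

Let group 1 = line 1, group 2 = line 2. H0: μ_1 = μ_2; H1: μ_1 < μ_2 (Welch's two-sample t-test, left-tailed).
t = (x̄_1 − x̄_2)/√(s_1²/n_1 + s_2²/n_2) = (40.3 − 42.9)/√(3.27²/11 + 6.03²/34) = -1.820
Welch–Satterthwaite df ≈ 32.27
p-value = P(T ≤ -1.820) ≈ 0.0390
Since p ≈ 0.0390 > α = 0.01, fail to reject H0; the evidence is not statistically significant.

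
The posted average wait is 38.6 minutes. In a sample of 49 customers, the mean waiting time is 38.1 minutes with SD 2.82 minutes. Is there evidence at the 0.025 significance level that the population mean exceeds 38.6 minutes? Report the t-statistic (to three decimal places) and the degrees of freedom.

t = -1.241, df = 48

H0: μ = 38.6; H1: μ > 38.6 (one-sample t-test, right-tailed).
t = (x̄ − μ₀)/(s/√n) = (38.1 − 38.6)/(2.82/√49) = -1.241
df = n − 1 = 48
p-value = P(T ≥ -1.241) ≈ 0.8897
Since p ≈ 0.8897 > α = 0.025, fail to reject H0; the data do not provide sufficient evidence against H0.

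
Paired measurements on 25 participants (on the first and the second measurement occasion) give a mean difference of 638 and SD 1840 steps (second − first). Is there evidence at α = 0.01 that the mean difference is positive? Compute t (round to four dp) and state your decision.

t = 1.7337; fail to reject H0

H0: μ_d = 0; H1: μ_d > 0 (paired t-test on the differences, right-tailed).
t = d̄/(s_d/√n) = 638/(1840/√25) = 1.7337
df = n − 1 = 24
p-value = P(T ≥ 1.7337) ≈ 0.048
Since p ≈ 0.048 > α = 0.01, fail to reject H0; the data do not provide sufficient evidence against H0.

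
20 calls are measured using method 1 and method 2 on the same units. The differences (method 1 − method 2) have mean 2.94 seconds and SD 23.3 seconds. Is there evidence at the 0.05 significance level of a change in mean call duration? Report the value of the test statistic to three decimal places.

0.564

H0: μ_d = 0; H1: μ_d ≠ 0 (paired t-test on the differences, two-sided).
t = d̄/(s_d/√n) = 2.94/(23.3/√20) = 0.564
df = n − 1 = 19
Two-sided p-value ≈ 0.579
Since p ≈ 0.579 > α = 0.05, fail to reject H0; the evidence is not statistically significant.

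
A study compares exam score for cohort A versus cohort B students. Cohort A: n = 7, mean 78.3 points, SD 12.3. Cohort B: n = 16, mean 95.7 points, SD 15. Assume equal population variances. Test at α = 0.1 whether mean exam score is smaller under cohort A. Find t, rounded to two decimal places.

-2.69

Let group 1 = cohort A, group 2 = cohort B. H0: μ_1 = μ_2; H1: μ_1 < μ_2 (two-sample pooled-variance t-test, left-tailed).
s_p² = [(7−1)·12.3² + (16−1)·15²]/(7+16−2) = 203.94
t = (78.3 − 95.7)/√[203.94·(1/7 + 1/16)] = -2.69
df = n₁ + n₂ − 2 = 21
p-value = P(T ≤ -2.69) ≈ 0.007
Since p ≈ 0.007 < α = 0.1, reject H0; the evidence is statistically significant.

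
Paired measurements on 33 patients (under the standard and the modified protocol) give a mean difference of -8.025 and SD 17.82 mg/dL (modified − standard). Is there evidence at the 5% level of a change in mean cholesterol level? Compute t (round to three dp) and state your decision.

t = -2.587; reject H0

H0: μ_d = 0; H1: μ_d ≠ 0 (paired t-test on the differences, two-sided).
t = d̄/(s_d/√n) = -8.025/(17.82/√33) = -2.587
df = n − 1 = 32
Two-sided p-value ≈ 0.0144
Since p ≈ 0.0144 < α = 0.05, reject H0; the data support H1.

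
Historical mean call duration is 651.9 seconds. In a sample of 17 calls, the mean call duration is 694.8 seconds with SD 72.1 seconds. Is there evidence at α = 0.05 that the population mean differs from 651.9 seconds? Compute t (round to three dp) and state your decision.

H0: μ = 651.9; H1: μ ≠ 651.9 (one-sample t-test, two-sided).
t = (x̄ − μ₀)/(s/√n) = (694.8 − 651.9)/(72.1/√17) = 2.453
df = n − 1 = 16
Two-sided p-value ≈ 0.0260
Since p ≈ 0.0260 < α = 0.05, reject H0; the evidence is statistically significant.

t = 2.453; reject H0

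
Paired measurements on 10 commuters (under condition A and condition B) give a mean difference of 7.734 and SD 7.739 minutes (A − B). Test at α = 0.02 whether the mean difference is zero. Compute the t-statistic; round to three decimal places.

H0: μ_d = 0; H1: μ_d ≠ 0 (paired t-test on the differences, two-sided).
t = d̄/(s_d/√n) = 7.734/(7.739/√10) = 3.160
df = n − 1 = 9
Two-sided p-value ≈ 0.012
Since p ≈ 0.012 < α = 0.02, reject H0; the evidence is statistically significant.

3.160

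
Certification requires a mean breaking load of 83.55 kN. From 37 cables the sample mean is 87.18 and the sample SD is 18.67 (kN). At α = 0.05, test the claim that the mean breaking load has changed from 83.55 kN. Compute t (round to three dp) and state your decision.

H0: μ = 83.55; H1: μ ≠ 83.55 (one-sample t-test, two-sided).
t = (x̄ − μ₀)/(s/√n) = (87.18 − 83.55)/(18.67/√37) = 1.183
df = n − 1 = 36
Two-sided p-value ≈ 0.2447
Since p ≈ 0.2447 > α = 0.05, fail to reject H0; the data do not provide sufficient evidence against H0.

t = 1.183; fail to reject H0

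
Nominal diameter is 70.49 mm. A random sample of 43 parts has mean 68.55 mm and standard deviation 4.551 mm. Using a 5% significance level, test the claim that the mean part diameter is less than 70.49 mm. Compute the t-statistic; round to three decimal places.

H0: μ = 70.49; H1: μ < 70.49 (one-sample t-test, left-tailed).
t = (x̄ − μ₀)/(s/√n) = (68.55 − 70.49)/(4.551/√43) = -2.795
df = n − 1 = 42
p-value = P(T ≤ -2.795) ≈ 0.004
Since p ≈ 0.004 < α = 0.05, reject H0; the data support H1.

-2.795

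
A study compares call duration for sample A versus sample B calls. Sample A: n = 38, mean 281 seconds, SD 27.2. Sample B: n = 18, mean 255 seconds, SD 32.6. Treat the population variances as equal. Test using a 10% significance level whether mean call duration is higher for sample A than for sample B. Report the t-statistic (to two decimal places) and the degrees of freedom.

Let group 1 = sample A, group 2 = sample B. H0: μ_1 = μ_2; H1: μ_1 > μ_2 (two-sample pooled-variance t-test, right-tailed).
s_p² = [(38−1)·27.2² + (18−1)·32.6²]/(38+18−2) = 841.5
t = (281 − 255)/√[841.5·(1/38 + 1/18)] = 3.13
df = n₁ + n₂ − 2 = 54
p-value = P(T ≥ 3.13) ≈ 0.0014
Since p ≈ 0.0014 < α = 0.1, reject H0; the data support H1.

t = 3.13, df = 54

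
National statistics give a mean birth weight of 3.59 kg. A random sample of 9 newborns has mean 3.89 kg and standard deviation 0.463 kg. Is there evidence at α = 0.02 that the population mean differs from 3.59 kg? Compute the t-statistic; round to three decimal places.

1.944

H0: μ = 3.59; H1: μ ≠ 3.59 (one-sample t-test, two-sided).
t = (x̄ − μ₀)/(s/√n) = (3.89 − 3.59)/(0.463/√9) = 1.944
df = n − 1 = 8
Two-sided p-value ≈ 0.088
Since p ≈ 0.088 > α = 0.02, fail to reject H0; the data do not provide sufficient evidence against H0.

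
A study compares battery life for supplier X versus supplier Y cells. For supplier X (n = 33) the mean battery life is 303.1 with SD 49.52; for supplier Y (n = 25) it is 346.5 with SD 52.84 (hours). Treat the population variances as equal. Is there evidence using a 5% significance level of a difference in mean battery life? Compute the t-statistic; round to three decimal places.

-3.211

Let group 1 = supplier X, group 2 = supplier Y. H0: μ_1 = μ_2; H1: μ_1 ≠ μ_2 (two-sample pooled-variance t-test, two-sided).
s_p² = [(33−1)·49.52² + (25−1)·52.84²]/(33+25−2) = 2597.87
t = (303.1 − 346.5)/√[2597.87·(1/33 + 1/25)] = -3.211
df = n₁ + n₂ − 2 = 56
Two-sided p-value ≈ 0.002
Since p ≈ 0.002 < α = 0.05, reject H0; the evidence is statistically significant.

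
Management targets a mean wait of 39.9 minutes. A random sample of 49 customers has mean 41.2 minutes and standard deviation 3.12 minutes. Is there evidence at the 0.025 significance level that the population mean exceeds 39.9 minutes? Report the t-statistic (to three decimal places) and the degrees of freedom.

H0: μ = 39.9; H1: μ > 39.9 (one-sample t-test, right-tailed).
t = (x̄ − μ₀)/(s/√n) = (41.2 − 39.9)/(3.12/√49) = 2.917
df = n − 1 = 48
p-value = P(T ≥ 2.917) ≈ 0.003
Since p ≈ 0.003 < α = 0.025, reject H0; the data support H1.

t = 2.917, df = 48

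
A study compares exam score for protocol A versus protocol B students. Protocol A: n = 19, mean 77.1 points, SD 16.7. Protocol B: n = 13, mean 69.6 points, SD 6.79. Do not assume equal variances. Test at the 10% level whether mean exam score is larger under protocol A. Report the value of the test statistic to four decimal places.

1.7568

Let group 1 = protocol A, group 2 = protocol B. H0: μ_1 = μ_2; H1: μ_1 > μ_2 (Welch's two-sample t-test, right-tailed).
t = (x̄_1 − x̄_2)/√(s_1²/n_1 + s_2²/n_2) = (77.1 − 69.6)/√(16.7²/19 + 6.79²/13) = 1.7568
Welch–Satterthwaite df ≈ 25.51
p-value = P(T ≥ 1.7568) ≈ 0.045
Since p ≈ 0.045 < α = 0.1, reject H0; the evidence is statistically significant.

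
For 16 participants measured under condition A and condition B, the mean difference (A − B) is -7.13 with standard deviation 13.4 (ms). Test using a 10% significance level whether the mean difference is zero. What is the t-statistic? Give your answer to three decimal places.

H0: μ_d = 0; H1: μ_d ≠ 0 (paired t-test on the differences, two-sided).
t = d̄/(s_d/√n) = -7.13/(13.4/√16) = -2.128
df = n − 1 = 15
Two-sided p-value ≈ 0.050
Since p ≈ 0.050 < α = 0.1, reject H0; the data support H1.

-2.128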